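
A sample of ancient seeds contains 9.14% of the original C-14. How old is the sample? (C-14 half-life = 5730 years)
Age = t½ × log₂(1/ratio) = 19780 years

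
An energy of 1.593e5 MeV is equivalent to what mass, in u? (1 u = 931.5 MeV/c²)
m = E/c² = 171 u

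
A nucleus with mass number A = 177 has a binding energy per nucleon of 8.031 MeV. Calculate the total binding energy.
B.E. = 8.031 × 177 = 1421 MeV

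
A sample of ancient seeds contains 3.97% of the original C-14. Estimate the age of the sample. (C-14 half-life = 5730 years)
Age = t½ × log₂(1/ratio) = 26670 years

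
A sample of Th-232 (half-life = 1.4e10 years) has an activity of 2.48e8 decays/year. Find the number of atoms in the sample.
N = A/λ = 5.009e18 atoms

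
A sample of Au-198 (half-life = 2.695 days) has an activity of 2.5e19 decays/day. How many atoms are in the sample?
N = A/λ = 9.72e19 atoms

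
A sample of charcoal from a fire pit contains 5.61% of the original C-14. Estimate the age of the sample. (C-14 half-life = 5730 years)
Age = t½ × log₂(1/ratio) = 23810 years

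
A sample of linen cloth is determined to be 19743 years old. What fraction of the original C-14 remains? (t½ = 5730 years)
N/N₀ = (1/2)^(t/t½) = 0.09179 = 9.18%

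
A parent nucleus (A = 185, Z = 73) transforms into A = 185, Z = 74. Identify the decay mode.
ΔA = 0, ΔZ = +1 ⇒ beta-minus decay (β⁻)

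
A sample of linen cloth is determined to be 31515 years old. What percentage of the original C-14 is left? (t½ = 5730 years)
N/N₀ = (1/2)^(t/t½) = 0.0221 = 2.21%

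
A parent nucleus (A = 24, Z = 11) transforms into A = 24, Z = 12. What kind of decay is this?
ΔA = 0, ΔZ = +1 ⇒ beta-minus decay (β⁻)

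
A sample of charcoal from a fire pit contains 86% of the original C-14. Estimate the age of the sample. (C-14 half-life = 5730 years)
Age = t½ × log₂(1/ratio) = 1247 years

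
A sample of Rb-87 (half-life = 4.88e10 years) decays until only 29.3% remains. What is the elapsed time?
t = t½ × log₂(N₀/N) = 8.643e10 years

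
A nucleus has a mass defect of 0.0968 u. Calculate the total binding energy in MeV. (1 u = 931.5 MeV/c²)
B.E. = Δm × 931.5 = 90.17 MeV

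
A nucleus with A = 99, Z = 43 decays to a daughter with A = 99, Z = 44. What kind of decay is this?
ΔA = 0, ΔZ = +1 ⇒ beta-minus decay (β⁻)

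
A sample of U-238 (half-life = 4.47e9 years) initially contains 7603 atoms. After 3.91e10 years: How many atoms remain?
N = N₀(1/2)^(t/t½) = 17.69 atoms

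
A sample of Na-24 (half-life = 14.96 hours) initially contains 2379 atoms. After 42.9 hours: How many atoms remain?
N = N₀(1/2)^(t/t½) = 325.9 atoms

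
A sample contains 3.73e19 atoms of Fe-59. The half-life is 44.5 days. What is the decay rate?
A = λN = 5.81e17 decays/day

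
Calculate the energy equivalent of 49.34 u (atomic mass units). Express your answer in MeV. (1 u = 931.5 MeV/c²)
E = mc² = 45960 MeV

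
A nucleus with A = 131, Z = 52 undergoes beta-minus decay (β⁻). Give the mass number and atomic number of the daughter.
Daughter: A = 131, Z = 53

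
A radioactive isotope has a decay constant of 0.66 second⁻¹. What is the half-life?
t½ = ln(2)/λ = 1.05 seconds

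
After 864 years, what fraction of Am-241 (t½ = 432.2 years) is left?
N/N₀ = (1/2)^(t/t½) = 0.2502 = 25%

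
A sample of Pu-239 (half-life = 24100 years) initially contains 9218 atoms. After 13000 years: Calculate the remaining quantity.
N = N₀(1/2)^(t/t½) = 6342 atoms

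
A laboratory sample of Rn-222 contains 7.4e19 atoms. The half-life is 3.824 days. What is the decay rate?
A = λN = 1.341e19 decays/day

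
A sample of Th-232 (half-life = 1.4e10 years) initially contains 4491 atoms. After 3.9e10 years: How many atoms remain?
N = N₀(1/2)^(t/t½) = 651.3 atoms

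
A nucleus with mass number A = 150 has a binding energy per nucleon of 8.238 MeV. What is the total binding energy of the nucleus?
B.E. = 8.238 × 150 = 1236 MeV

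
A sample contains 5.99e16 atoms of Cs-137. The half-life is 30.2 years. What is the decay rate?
A = λN = 1.375e15 decays/year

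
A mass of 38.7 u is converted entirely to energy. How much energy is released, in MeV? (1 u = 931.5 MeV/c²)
E = mc² = 36050 MeV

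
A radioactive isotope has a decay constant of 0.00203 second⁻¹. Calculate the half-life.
t½ = ln(2)/λ = 341.5 seconds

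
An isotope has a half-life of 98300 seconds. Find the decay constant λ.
λ = ln(2)/t½ = 7.051e-6 second⁻¹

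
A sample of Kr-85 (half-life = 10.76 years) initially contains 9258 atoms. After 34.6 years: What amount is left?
N = N₀(1/2)^(t/t½) = 996.6 atoms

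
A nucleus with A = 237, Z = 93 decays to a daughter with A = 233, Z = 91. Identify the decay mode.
ΔA = -4, ΔZ = -2 ⇒ alpha decay (α)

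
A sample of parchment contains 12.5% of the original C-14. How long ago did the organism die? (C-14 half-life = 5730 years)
Age = t½ × log₂(1/ratio) = 17190 years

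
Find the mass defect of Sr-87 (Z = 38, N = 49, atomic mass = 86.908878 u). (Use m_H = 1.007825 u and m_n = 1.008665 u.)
Δm = Z·m_H + N·m_n − M = 0.8131 u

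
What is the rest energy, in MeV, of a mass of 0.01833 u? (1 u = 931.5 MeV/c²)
E = mc² = 17.07 MeV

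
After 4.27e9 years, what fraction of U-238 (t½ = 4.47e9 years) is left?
N/N₀ = (1/2)^(t/t½) = 0.5157 = 51.6%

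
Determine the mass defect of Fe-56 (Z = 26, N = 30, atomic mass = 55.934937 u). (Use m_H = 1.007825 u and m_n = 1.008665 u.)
Δm = Z·m_H + N·m_n − M = 0.5285 u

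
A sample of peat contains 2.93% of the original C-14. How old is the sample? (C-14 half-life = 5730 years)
Age = t½ × log₂(1/ratio) = 29180 years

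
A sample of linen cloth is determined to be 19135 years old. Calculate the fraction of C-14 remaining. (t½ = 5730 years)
N/N₀ = (1/2)^(t/t½) = 0.09879 = 9.88%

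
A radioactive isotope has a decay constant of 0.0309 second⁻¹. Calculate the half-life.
t½ = ln(2)/λ = 22.43 seconds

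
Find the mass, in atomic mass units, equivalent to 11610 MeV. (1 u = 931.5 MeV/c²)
m = E/c² = 12.46 u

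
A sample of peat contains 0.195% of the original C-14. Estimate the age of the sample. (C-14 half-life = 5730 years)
Age = t½ × log₂(1/ratio) = 51580 years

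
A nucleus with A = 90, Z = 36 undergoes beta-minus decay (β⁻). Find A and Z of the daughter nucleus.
Daughter: A = 90, Z = 37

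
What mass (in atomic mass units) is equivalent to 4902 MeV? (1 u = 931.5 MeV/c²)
m = E/c² = 5.262 u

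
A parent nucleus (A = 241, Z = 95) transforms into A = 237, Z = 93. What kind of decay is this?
ΔA = -4, ΔZ = -2 ⇒ alpha decay (α)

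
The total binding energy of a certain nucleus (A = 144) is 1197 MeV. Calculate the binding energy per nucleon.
B.E./A = 1197/144 = 8.312 MeV/nucleon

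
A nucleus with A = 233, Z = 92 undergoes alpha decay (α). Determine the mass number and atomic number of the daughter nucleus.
Daughter: A = 229, Z = 90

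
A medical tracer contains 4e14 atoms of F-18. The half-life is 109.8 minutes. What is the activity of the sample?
A = λN = 2.525e12 decays/minute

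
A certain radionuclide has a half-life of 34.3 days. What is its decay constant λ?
λ = ln(2)/t½ = 0.02021 day⁻¹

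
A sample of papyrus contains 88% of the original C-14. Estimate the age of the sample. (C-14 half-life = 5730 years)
Age = t½ × log₂(1/ratio) = 1057 years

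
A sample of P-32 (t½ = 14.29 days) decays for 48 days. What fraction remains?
N/N₀ = (1/2)^(t/t½) = 0.09746 = 9.75%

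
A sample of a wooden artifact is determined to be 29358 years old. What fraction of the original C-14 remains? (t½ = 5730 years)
N/N₀ = (1/2)^(t/t½) = 0.02868 = 2.87%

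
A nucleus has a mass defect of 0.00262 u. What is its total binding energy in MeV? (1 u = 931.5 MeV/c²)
B.E. = Δm × 931.5 = 2.441 MeV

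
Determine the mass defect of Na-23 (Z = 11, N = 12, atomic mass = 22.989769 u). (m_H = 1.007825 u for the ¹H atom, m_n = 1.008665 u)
Δm = Z·m_H + N·m_n − M = 0.2003 u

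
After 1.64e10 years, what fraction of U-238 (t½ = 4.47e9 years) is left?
N/N₀ = (1/2)^(t/t½) = 0.07862 = 7.86%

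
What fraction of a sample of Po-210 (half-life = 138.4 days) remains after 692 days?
N/N₀ = (1/2)^(t/t½) = 0.03125 = 3.12%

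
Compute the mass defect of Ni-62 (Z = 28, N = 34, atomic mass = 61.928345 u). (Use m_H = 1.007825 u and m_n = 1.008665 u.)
Δm = Z·m_H + N·m_n − M = 0.5854 u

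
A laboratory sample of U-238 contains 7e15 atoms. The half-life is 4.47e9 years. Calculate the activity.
A = λN = 1.085e6 decays/year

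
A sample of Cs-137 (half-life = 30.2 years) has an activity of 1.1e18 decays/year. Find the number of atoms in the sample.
N = A/λ = 4.793e19 atoms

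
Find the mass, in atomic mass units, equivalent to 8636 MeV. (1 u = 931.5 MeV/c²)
m = E/c² = 9.271 u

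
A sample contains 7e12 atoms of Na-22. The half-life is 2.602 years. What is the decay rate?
A = λN = 1.865e12 decays/year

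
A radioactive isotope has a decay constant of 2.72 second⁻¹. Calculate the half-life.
t½ = ln(2)/λ = 0.2548 seconds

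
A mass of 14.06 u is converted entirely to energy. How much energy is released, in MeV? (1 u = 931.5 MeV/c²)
E = mc² = 13100 MeV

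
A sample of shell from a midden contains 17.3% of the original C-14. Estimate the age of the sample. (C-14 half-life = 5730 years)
Age = t½ × log₂(1/ratio) = 14500 years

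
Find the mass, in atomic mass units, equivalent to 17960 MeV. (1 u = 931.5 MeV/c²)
m = E/c² = 19.28 u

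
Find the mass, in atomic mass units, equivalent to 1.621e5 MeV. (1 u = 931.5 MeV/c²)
m = E/c² = 174 u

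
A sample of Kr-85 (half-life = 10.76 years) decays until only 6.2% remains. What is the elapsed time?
t = t½ × log₂(N₀/N) = 43.16 years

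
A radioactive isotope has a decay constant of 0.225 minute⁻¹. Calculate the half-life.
t½ = ln(2)/λ = 3.081 minutes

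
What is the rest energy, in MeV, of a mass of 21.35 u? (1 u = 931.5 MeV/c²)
E = mc² = 19890 MeV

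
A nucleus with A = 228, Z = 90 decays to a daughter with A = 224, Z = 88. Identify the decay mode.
ΔA = -4, ΔZ = -2 ⇒ alpha decay (α)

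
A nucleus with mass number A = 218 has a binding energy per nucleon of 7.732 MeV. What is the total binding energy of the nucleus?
B.E. = 7.732 × 218 = 1686 MeV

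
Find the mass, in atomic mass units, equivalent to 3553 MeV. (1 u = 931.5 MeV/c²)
m = E/c² = 3.814 u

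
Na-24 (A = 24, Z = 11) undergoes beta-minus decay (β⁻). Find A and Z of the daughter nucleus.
Daughter: A = 24, Z = 12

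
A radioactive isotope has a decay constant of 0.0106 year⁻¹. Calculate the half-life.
t½ = ln(2)/λ = 65.39 years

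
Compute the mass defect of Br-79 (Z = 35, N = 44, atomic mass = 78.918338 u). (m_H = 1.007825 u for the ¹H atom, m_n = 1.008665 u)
Δm = Z·m_H + N·m_n − M = 0.7368 u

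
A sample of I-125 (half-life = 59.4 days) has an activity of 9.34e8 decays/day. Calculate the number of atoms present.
N = A/λ = 8.004e10 atoms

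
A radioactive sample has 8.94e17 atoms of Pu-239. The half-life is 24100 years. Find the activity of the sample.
A = λN = 2.571e13 decays/year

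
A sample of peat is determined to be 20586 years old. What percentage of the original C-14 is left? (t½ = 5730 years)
N/N₀ = (1/2)^(t/t½) = 0.08289 = 8.29%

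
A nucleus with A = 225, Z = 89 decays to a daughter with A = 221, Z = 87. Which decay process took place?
ΔA = -4, ΔZ = -2 ⇒ alpha decay (α)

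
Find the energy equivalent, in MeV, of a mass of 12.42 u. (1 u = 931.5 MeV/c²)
E = mc² = 11570 MeV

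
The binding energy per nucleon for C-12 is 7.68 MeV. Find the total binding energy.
B.E. = 7.68 × 12 = 92.16 MeV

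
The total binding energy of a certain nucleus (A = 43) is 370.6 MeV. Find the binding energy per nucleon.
B.E./A = 370.6/43 = 8.619 MeV/nucleon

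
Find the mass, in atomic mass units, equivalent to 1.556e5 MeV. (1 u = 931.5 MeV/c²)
m = E/c² = 167 u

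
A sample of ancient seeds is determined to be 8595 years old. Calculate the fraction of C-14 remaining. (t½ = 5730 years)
N/N₀ = (1/2)^(t/t½) = 0.3536 = 35.4%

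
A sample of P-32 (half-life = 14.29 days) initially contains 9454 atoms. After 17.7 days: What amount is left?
N = N₀(1/2)^(t/t½) = 4006 atoms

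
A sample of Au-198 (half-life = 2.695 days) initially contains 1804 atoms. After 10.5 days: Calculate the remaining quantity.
N = N₀(1/2)^(t/t½) = 121.2 atoms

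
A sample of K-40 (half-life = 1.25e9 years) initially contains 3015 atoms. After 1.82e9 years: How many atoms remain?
N = N₀(1/2)^(t/t½) = 1099 atoms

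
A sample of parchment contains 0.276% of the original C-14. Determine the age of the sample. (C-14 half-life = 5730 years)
Age = t½ × log₂(1/ratio) = 48710 years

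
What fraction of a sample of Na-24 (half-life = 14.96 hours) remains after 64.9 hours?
N/N₀ = (1/2)^(t/t½) = 0.04944 = 4.94%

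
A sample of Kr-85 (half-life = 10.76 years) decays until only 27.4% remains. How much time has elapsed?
t = t½ × log₂(N₀/N) = 20.1 years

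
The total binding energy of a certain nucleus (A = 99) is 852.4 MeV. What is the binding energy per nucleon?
B.E./A = 852.4/99 = 8.61 MeV/nucleon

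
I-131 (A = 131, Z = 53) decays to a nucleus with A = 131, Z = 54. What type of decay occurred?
ΔA = 0, ΔZ = +1 ⇒ beta-minus decay (β⁻)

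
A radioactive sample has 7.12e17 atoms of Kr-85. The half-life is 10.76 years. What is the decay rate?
A = λN = 4.587e16 decays/year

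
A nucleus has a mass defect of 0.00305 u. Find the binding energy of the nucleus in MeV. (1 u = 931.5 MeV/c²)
B.E. = Δm × 931.5 = 2.841 MeV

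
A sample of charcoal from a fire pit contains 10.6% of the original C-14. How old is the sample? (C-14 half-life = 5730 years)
Age = t½ × log₂(1/ratio) = 18550 years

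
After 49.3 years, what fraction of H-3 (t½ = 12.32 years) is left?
N/N₀ = (1/2)^(t/t½) = 0.06243 = 6.24%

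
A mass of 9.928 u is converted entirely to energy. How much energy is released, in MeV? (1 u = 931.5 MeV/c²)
E = mc² = 9248 MeV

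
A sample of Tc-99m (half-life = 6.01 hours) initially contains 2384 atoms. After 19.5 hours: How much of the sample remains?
N = N₀(1/2)^(t/t½) = 251.5 atoms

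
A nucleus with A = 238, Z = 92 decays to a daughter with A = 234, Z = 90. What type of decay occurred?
ΔA = -4, ΔZ = -2 ⇒ alpha decay (α)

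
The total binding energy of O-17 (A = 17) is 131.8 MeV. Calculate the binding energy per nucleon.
B.E./A = 131.8/17 = 7.753 MeV/nucleon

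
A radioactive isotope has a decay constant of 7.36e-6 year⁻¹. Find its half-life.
t½ = ln(2)/λ = 94180 years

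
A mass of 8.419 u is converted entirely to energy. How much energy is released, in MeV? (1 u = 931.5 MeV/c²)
E = mc² = 7842 MeV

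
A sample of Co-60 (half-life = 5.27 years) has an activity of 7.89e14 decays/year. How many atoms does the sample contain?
N = A/λ = 5.999e15 atoms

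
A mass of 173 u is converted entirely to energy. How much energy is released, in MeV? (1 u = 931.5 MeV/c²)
E = mc² = 1.611e5 MeV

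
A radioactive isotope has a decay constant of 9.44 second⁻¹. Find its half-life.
t½ = ln(2)/λ = 0.07343 seconds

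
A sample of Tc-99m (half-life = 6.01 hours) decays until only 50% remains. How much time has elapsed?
t = t½ × log₂(N₀/N) = 6.01 hours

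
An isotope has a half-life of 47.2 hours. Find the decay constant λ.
λ = ln(2)/t½ = 0.01469 hour⁻¹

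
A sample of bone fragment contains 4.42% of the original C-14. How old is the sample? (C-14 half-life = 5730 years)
Age = t½ × log₂(1/ratio) = 25780 years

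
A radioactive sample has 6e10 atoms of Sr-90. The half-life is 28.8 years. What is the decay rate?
A = λN = 1.444e9 decays/year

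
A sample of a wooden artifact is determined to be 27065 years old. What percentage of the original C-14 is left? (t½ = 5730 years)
N/N₀ = (1/2)^(t/t½) = 0.03785 = 3.79%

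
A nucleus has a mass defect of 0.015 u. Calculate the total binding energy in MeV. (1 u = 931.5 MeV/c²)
B.E. = Δm × 931.5 = 13.97 MeV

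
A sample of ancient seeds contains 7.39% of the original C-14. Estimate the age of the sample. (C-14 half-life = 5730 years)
Age = t½ × log₂(1/ratio) = 21530 years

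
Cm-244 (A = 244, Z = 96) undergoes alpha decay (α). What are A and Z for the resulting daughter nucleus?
Daughter: A = 240, Z = 94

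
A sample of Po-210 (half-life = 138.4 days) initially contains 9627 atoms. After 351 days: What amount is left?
N = N₀(1/2)^(t/t½) = 1660 atoms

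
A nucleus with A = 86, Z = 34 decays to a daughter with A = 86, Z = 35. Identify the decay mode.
ΔA = 0, ΔZ = +1 ⇒ beta-minus decay (β⁻)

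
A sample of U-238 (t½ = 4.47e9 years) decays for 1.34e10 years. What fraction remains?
N/N₀ = (1/2)^(t/t½) = 0.1252 = 12.5%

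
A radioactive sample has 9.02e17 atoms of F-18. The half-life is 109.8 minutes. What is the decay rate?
A = λN = 5.694e15 decays/minute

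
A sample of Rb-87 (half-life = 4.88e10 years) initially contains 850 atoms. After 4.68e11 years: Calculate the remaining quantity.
N = N₀(1/2)^(t/t½) = 1.103 atoms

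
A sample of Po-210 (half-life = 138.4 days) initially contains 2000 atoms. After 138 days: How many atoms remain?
N = N₀(1/2)^(t/t½) = 1002 atoms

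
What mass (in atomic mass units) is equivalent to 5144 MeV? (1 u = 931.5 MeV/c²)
m = E/c² = 5.522 u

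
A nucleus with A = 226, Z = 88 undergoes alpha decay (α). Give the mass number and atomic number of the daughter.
Daughter: A = 222, Z = 86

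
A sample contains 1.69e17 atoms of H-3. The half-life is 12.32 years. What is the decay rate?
A = λN = 9.508e15 decays/year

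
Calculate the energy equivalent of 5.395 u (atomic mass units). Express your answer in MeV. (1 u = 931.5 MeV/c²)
E = mc² = 5025 MeV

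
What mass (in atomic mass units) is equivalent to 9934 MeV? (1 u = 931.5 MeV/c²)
m = E/c² = 10.66 u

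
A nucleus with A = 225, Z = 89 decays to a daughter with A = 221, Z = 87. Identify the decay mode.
ΔA = -4, ΔZ = -2 ⇒ alpha decay (α)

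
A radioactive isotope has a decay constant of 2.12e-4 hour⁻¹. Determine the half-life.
t½ = ln(2)/λ = 3270 hours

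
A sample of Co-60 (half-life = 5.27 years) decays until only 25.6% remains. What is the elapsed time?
t = t½ × log₂(N₀/N) = 10.36 years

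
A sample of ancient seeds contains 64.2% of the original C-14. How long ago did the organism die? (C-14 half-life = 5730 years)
Age = t½ × log₂(1/ratio) = 3664 years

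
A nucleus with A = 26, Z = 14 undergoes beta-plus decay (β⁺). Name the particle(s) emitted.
β⁺: positron (e⁺) + neutrino (νₑ)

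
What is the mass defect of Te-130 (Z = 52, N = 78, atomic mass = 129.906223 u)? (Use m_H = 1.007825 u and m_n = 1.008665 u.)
Δm = Z·m_H + N·m_n − M = 1.177 u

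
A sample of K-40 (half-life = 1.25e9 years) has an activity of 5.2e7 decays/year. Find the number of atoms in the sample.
N = A/λ = 9.378e16 atoms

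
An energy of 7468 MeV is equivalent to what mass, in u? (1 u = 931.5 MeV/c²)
m = E/c² = 8.017 u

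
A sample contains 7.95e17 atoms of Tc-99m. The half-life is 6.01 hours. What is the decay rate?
A = λN = 9.169e16 decays/hour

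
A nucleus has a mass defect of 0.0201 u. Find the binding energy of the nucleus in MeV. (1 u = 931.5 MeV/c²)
B.E. = Δm × 931.5 = 18.72 MeV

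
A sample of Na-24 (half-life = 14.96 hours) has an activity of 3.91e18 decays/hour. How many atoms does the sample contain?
N = A/λ = 8.439e19 atoms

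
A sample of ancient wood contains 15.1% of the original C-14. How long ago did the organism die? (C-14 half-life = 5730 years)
Age = t½ × log₂(1/ratio) = 15630 years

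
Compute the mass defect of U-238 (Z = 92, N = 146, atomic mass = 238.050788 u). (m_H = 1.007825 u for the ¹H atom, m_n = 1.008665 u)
Δm = Z·m_H + N·m_n − M = 1.934 u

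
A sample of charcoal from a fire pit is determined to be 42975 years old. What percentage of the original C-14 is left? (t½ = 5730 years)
N/N₀ = (1/2)^(t/t½) = 0.005524 = 0.552%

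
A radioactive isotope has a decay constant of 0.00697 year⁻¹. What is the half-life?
t½ = ln(2)/λ = 99.45 years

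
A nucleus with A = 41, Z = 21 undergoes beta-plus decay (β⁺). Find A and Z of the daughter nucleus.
Daughter: A = 41, Z = 20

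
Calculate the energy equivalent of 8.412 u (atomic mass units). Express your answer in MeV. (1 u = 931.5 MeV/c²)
E = mc² = 7836 MeV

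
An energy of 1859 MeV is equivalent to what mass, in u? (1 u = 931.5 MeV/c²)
m = E/c² = 1.996 u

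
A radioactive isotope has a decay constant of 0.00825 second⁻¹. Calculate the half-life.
t½ = ln(2)/λ = 84.02 seconds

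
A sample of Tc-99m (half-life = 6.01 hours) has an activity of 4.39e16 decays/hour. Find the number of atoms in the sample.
N = A/λ = 3.806e17 atoms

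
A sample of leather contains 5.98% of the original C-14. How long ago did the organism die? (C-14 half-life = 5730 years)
Age = t½ × log₂(1/ratio) = 23290 years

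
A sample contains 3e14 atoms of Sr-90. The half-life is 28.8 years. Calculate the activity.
A = λN = 7.22e12 decays/year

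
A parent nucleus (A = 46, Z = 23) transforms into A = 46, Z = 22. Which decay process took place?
ΔA = 0, ΔZ = -1 ⇒ beta-plus decay (β⁺) or electron capture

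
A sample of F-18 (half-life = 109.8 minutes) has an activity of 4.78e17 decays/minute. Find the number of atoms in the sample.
N = A/λ = 7.572e19 atoms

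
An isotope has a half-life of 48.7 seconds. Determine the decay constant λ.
λ = ln(2)/t½ = 0.01423 second⁻¹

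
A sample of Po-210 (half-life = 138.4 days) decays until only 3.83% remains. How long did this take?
t = t½ × log₂(N₀/N) = 651.4 days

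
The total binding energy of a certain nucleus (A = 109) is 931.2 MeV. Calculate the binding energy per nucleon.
B.E./A = 931.2/109 = 8.543 MeV/nucleon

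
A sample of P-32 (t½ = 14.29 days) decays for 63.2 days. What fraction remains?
N/N₀ = (1/2)^(t/t½) = 0.04663 = 4.66%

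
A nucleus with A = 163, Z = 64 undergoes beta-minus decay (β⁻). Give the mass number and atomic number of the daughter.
Daughter: A = 163, Z = 65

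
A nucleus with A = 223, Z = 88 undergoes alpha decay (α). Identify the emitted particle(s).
α particle = ⁴₂He (2 protons + 2 neutrons)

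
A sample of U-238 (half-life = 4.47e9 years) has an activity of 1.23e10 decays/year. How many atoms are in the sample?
N = A/λ = 7.932e19 atoms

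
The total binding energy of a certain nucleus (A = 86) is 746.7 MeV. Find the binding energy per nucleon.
B.E./A = 746.7/86 = 8.683 MeV/nucleon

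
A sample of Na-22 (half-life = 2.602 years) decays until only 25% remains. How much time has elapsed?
t = t½ × log₂(N₀/N) = 5.204 years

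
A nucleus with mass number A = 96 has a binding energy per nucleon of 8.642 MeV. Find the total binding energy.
B.E. = 8.642 × 96 = 829.6 MeV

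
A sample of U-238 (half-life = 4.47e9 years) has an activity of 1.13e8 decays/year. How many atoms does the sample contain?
N = A/λ = 7.287e17 atoms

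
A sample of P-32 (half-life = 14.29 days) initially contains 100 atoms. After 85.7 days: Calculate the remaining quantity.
N = N₀(1/2)^(t/t½) = 1.566 atoms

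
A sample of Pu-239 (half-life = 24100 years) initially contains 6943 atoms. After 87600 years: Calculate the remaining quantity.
N = N₀(1/2)^(t/t½) = 558.9 atoms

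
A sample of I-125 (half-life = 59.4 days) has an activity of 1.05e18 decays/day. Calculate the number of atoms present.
N = A/λ = 8.998e19 atoms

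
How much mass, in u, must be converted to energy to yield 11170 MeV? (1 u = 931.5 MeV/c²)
m = E/c² = 11.99 u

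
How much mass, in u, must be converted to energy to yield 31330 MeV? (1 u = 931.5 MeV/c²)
m = E/c² = 33.63 u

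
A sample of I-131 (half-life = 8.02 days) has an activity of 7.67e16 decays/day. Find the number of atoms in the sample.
N = A/λ = 8.875e17 atoms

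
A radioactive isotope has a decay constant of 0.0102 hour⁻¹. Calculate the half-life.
t½ = ln(2)/λ = 67.96 hours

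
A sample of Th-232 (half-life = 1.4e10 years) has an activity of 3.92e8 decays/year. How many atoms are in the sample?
N = A/λ = 7.918e18 atoms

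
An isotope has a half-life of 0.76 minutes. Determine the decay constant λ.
λ = ln(2)/t½ = 0.912 minute⁻¹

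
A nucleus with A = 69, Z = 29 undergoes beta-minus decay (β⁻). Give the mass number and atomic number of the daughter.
Daughter: A = 69, Z = 30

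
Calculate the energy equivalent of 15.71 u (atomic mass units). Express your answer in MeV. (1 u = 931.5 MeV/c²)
E = mc² = 14630 MeV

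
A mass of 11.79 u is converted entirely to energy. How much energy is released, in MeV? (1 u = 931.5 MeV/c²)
E = mc² = 10980 MeV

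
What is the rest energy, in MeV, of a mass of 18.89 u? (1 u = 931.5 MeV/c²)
E = mc² = 17600 MeV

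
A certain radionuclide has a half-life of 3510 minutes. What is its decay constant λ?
λ = ln(2)/t½ = 1.975e-4 minute⁻¹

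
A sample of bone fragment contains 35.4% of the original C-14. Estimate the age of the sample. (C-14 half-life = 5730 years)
Age = t½ × log₂(1/ratio) = 8585 years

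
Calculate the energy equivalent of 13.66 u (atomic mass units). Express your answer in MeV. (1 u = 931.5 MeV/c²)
E = mc² = 12720 MeV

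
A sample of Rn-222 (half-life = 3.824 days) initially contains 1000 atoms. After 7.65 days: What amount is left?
N = N₀(1/2)^(t/t½) = 249.9 atoms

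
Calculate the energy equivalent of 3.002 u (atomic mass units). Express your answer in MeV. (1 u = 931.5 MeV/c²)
E = mc² = 2796 MeV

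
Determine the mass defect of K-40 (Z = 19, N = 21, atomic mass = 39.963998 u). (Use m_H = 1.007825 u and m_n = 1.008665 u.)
Δm = Z·m_H + N·m_n − M = 0.3666 u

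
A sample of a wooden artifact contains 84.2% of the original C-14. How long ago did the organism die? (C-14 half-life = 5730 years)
Age = t½ × log₂(1/ratio) = 1422 years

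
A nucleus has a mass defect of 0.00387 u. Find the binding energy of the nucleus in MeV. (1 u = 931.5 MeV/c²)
B.E. = Δm × 931.5 = 3.605 MeV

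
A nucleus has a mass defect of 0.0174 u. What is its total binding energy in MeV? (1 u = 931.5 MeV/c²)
B.E. = Δm × 931.5 = 16.21 MeV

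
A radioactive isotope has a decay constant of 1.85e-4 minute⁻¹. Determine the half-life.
t½ = ln(2)/λ = 3747 minutes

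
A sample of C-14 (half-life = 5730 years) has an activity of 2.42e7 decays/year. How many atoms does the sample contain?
N = A/λ = 2.001e11 atoms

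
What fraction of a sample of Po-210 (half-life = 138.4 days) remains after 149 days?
N/N₀ = (1/2)^(t/t½) = 0.4741 = 47.4%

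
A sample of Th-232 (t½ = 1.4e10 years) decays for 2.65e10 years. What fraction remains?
N/N₀ = (1/2)^(t/t½) = 0.2693 = 26.9%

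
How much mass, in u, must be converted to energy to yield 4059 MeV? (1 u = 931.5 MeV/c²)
m = E/c² = 4.357 u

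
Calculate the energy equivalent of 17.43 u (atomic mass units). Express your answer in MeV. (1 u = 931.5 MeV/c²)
E = mc² = 16240 MeV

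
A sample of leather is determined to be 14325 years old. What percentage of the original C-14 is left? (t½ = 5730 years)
N/N₀ = (1/2)^(t/t½) = 0.1768 = 17.7%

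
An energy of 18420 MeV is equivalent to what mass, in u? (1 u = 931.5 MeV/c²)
m = E/c² = 19.77 u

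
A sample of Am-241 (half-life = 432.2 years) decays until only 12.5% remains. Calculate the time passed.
t = t½ × log₂(N₀/N) = 1297 years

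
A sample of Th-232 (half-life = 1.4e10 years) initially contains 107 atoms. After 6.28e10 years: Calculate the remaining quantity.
N = N₀(1/2)^(t/t½) = 4.776 atoms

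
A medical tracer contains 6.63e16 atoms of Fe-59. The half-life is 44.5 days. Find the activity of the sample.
A = λN = 1.033e15 decays/day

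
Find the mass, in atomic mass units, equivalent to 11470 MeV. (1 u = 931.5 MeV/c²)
m = E/c² = 12.31 u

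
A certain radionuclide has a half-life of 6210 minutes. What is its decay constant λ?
λ = ln(2)/t½ = 1.116e-4 minute⁻¹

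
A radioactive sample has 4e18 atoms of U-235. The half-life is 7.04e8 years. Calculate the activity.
A = λN = 3.938e9 decays/year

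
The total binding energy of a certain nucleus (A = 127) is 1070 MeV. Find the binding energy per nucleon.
B.E./A = 1070/127 = 8.425 MeV/nucleon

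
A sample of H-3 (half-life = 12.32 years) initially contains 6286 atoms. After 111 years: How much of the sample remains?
N = N₀(1/2)^(t/t½) = 12.19 atoms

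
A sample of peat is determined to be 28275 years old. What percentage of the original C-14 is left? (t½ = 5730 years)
N/N₀ = (1/2)^(t/t½) = 0.0327 = 3.27%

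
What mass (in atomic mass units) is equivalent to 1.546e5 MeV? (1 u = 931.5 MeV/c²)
m = E/c² = 166 u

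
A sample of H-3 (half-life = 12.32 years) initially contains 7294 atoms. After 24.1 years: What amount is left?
N = N₀(1/2)^(t/t½) = 1880 atoms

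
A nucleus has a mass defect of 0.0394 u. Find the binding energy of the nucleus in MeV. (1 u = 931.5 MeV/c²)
B.E. = Δm × 931.5 = 36.7 MeV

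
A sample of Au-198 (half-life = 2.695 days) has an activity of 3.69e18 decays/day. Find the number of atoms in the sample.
N = A/λ = 1.435e19 atoms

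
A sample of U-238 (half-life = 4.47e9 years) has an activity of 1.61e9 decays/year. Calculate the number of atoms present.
N = A/λ = 1.038e19 atoms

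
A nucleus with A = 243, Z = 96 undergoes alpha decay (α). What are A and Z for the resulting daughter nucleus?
Daughter: A = 239, Z = 94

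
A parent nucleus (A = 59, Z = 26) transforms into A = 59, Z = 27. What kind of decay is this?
ΔA = 0, ΔZ = +1 ⇒ beta-minus decay (β⁻)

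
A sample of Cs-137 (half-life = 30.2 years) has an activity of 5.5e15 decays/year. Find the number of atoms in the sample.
N = A/λ = 2.396e17 atoms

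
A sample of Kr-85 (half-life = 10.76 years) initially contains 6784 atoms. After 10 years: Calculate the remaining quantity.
N = N₀(1/2)^(t/t½) = 3562 atoms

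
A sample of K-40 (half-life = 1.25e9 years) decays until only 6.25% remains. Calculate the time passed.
t = t½ × log₂(N₀/N) = 5e9 years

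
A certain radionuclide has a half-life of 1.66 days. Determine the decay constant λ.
λ = ln(2)/t½ = 0.4176 day⁻¹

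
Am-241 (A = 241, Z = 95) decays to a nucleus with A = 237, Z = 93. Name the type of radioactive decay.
ΔA = -4, ΔZ = -2 ⇒ alpha decay (α)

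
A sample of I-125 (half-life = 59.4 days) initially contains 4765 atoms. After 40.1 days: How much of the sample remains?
N = N₀(1/2)^(t/t½) = 2984 atoms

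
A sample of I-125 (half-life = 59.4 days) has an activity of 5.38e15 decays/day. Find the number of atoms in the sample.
N = A/λ = 4.61e17 atoms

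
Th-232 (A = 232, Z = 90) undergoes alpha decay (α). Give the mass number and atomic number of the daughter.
Daughter: A = 228, Z = 88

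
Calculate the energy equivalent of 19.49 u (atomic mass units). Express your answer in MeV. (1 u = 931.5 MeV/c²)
E = mc² = 18150 MeV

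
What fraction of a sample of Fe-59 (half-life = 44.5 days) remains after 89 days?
N/N₀ = (1/2)^(t/t½) = 0.25 = 25%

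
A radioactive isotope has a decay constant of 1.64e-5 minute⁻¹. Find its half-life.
t½ = ln(2)/λ = 42270 minutes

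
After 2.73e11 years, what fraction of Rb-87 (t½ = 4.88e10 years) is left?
N/N₀ = (1/2)^(t/t½) = 0.0207 = 2.07%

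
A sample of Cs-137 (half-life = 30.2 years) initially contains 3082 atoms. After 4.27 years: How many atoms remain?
N = N₀(1/2)^(t/t½) = 2794 atoms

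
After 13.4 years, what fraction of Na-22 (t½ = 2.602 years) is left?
N/N₀ = (1/2)^(t/t½) = 0.02817 = 2.82%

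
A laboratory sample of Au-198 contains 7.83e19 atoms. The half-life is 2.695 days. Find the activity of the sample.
A = λN = 2.014e19 decays/day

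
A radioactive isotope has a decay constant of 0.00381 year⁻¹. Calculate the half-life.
t½ = ln(2)/λ = 181.9 years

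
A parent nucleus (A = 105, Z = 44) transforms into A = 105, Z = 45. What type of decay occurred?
ΔA = 0, ΔZ = +1 ⇒ beta-minus decay (β⁻)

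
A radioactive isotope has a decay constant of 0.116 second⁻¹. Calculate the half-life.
t½ = ln(2)/λ = 5.975 seconds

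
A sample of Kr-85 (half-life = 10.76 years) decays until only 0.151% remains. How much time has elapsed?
t = t½ × log₂(N₀/N) = 100.8 years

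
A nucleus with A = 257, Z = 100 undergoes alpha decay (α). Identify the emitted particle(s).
α particle = ⁴₂He (2 protons + 2 neutrons)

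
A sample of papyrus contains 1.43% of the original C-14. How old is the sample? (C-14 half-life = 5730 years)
Age = t½ × log₂(1/ratio) = 35110 years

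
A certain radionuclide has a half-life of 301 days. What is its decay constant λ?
λ = ln(2)/t½ = 0.002303 day⁻¹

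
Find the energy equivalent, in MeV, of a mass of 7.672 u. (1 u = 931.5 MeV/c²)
E = mc² = 7146 MeV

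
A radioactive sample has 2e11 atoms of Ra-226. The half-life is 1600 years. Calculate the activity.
A = λN = 8.664e7 decays/year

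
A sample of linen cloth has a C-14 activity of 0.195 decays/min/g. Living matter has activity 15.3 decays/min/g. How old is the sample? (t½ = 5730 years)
Age = t½ × log₂(A₀/A) = 36060 years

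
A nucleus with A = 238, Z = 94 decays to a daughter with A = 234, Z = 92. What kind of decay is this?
ΔA = -4, ΔZ = -2 ⇒ alpha decay (α)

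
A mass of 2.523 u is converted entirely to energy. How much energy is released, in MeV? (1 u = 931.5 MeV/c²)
E = mc² = 2350 MeV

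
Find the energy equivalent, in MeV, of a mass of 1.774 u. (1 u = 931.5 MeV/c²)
E = mc² = 1652 MeV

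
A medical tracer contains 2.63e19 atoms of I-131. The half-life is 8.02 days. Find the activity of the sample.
A = λN = 2.273e18 decays/day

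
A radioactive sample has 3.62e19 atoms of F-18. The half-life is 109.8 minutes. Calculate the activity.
A = λN = 2.285e17 decays/minute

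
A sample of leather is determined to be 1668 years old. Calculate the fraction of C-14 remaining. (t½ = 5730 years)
N/N₀ = (1/2)^(t/t½) = 0.8173 = 81.7%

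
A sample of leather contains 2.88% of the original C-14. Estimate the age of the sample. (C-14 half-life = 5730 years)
Age = t½ × log₂(1/ratio) = 29320 years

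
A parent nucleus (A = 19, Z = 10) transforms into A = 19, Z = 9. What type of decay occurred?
ΔA = 0, ΔZ = -1 ⇒ beta-plus decay (β⁺) or electron capture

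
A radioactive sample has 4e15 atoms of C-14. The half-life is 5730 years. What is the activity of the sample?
A = λN = 4.839e11 decays/year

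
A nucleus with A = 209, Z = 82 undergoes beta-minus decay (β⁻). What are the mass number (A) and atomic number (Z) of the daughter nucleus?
Daughter: A = 209, Z = 83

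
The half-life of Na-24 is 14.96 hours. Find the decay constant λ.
λ = ln(2)/t½ = 0.04633 hour⁻¹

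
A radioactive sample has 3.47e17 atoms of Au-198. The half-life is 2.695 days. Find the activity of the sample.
A = λN = 8.925e16 decays/day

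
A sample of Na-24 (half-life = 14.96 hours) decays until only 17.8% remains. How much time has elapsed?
t = t½ × log₂(N₀/N) = 37.25 hours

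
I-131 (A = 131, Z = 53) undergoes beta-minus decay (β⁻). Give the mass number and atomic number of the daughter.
Daughter: A = 131, Z = 54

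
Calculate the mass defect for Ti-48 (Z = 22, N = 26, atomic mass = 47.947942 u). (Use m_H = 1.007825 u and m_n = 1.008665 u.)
Δm = Z·m_H + N·m_n − M = 0.4495 u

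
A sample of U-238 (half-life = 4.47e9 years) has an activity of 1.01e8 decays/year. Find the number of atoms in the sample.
N = A/λ = 6.513e17 atoms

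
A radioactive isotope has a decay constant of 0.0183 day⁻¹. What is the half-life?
t½ = ln(2)/λ = 37.88 days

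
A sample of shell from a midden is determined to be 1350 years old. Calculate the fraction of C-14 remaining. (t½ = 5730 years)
N/N₀ = (1/2)^(t/t½) = 0.8493 = 84.9%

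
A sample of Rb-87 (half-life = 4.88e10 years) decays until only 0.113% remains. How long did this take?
t = t½ × log₂(N₀/N) = 4.777e11 years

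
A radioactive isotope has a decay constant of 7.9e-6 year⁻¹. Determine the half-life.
t½ = ln(2)/λ = 87740 years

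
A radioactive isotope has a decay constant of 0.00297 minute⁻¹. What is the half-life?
t½ = ln(2)/λ = 233.4 minutes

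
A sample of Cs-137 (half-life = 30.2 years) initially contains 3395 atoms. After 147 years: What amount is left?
N = N₀(1/2)^(t/t½) = 116.3 atoms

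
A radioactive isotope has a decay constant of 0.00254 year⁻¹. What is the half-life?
t½ = ln(2)/λ = 272.9 years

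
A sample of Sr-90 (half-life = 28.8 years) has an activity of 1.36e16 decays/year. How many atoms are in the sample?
N = A/λ = 5.651e17 atoms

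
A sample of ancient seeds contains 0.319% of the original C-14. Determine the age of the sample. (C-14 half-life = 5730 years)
Age = t½ × log₂(1/ratio) = 47510 years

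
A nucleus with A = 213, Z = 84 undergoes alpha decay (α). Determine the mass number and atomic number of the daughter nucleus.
Daughter: A = 209, Z = 82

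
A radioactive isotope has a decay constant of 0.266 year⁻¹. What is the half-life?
t½ = ln(2)/λ = 2.606 years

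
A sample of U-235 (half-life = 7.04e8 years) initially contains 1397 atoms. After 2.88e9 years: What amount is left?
N = N₀(1/2)^(t/t½) = 81.98 atoms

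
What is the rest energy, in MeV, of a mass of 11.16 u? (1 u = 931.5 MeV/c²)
E = mc² = 10400 MeV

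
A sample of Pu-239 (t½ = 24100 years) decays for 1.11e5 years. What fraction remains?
N/N₀ = (1/2)^(t/t½) = 0.04107 = 4.11%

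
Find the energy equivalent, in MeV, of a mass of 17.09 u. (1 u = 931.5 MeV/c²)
E = mc² = 15920 MeV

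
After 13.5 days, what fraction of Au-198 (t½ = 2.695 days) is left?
N/N₀ = (1/2)^(t/t½) = 0.03105 = 3.1%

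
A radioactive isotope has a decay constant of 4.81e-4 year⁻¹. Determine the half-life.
t½ = ln(2)/λ = 1441 years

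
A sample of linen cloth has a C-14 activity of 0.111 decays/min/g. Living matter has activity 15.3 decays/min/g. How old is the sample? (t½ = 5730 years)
Age = t½ × log₂(A₀/A) = 40720 years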